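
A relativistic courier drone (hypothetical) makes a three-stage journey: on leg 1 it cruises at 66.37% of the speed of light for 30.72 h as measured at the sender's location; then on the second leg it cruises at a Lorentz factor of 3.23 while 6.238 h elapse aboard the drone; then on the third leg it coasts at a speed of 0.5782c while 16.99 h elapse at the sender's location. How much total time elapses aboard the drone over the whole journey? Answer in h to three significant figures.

Leg 1: β = 0.6637; γ = 1/√(1 − 0.6637²) = 1/√0.5595 = 1.337; τ_1 = 30.72/1.337 = 22.98 h.
Leg 2: 6.238 h is already measured aboard the drone.
Leg 3: γ = 1/√(1 − 0.5782²) = 1/√0.6657 = 1.226; τ_3 = 16.99/1.226 = 13.86 h.
Total: 22.98 + 6.238 + 13.86 h.

τ = 43.1 h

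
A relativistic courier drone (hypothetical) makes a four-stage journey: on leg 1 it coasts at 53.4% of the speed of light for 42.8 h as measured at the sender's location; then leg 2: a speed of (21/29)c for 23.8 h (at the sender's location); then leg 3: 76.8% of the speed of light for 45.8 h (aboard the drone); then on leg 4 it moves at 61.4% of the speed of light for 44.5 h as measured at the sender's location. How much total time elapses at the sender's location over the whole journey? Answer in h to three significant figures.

Leg 1: 42.8 h is already measured at the sender's location.
Leg 2: 23.8 h is already measured at the sender's location.
Leg 3: β = 0.768; γ = 1/√(1 − 0.768²) = 1/√0.4102 = 1.561; Δt_3 = 1.561 × 45.8 = 71.51 h.
Leg 4: 44.5 h is already measured at the sender's location.
Total: 42.80 + 23.80 + 71.51 + 44.50 h.

Δt = 183 h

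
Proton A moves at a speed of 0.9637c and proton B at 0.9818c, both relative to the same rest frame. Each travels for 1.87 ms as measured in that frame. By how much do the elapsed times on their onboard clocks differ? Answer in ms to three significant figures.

A: γ = 1/√(1 − 0.9637²) = 1/√0.07128 = 3.745; τ_A = 1.87/3.745 = 0.4993 ms.
B: γ = 1/√(1 − 0.9818²) = 1/√0.03607 = 5.265; τ_B = 1.87/5.265 = 0.3551 ms.

|τ_A − τ_B| = 0.144 ms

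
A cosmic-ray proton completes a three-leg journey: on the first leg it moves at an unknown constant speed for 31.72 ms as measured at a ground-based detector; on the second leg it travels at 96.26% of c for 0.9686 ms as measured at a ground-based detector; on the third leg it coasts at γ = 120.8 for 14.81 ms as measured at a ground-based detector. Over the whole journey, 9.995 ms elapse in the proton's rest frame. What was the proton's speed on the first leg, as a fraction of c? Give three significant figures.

β = 0.953

Leg 1: speed unknown; τ_1 = 31.72/γ_1.
Leg 2: β = 0.9626; γ = 1/√(1 − 0.9626²) = 1/√0.07340 = 3.691; τ_2 = 0.9686/3.691 = 0.2624 ms.
Leg 3: γ = 120.8; τ_3 = 14.81/120.8 = 0.1226 ms.
Total proper time: τ_1 + 0.2624 + 0.1226 = 9.995, so τ_1 = 9.995 − 0.3850 = 9.610 ms.
γ_1 = 31.72/9.610 = 3.301; β = √(1 − 1/γ²) = √0.9082.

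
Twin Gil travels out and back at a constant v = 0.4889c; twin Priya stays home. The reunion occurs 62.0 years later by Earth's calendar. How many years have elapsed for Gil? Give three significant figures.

τ = 54.1 years

γ = 1/√(1 − 0.4889²) = 1/√0.7610 = 1.146
Gil's clock measures proper time along the trip: τ = Δt/γ = 62.0/1.146 years.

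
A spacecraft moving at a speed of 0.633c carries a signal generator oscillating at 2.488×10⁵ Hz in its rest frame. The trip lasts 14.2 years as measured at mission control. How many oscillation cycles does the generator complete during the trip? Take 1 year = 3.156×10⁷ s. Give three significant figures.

γ = 1/√(1 − 0.633²) = 1/√0.5993 = 1.292
The oscillator's own cycle count is N = f × τ where τ is the proper time aboard the spacecraft. τ = Δt/γ = 14.2/1.292 = 10.99 years = 3.469×10⁸ s.
N = 2.488×10⁵ × 3.469×10⁸ = 8.632×10¹³.

N = 8.63×10¹³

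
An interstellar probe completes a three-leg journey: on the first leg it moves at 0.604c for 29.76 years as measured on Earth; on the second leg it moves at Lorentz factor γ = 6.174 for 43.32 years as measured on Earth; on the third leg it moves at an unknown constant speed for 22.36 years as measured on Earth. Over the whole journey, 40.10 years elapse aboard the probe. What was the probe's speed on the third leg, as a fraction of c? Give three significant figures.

β = 0.908

Leg 1: γ = 1/√(1 − 0.604²) = 1/√0.6352 = 1.255; τ_1 = 29.76/1.255 = 23.72 years.
Leg 2: γ = 6.174; τ_2 = 43.32/6.174 = 7.017 years.
Leg 3: speed unknown; τ_3 = 22.36/γ_3.
Total proper time: 23.72 + 7.017 + τ_3 = 40.10, so τ_3 = 40.10 − 30.73 = 9.365 years.
γ_3 = 22.36/9.365 = 2.388; β = √(1 − 1/γ²) = √0.8246.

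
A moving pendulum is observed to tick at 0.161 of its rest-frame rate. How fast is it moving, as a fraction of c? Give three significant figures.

Rate ratio = 1/γ, so γ = 1/0.161 = 6.211.
β = √(1 − 1/γ²) = √(1 − 0.161²) = √0.9741

β = 0.987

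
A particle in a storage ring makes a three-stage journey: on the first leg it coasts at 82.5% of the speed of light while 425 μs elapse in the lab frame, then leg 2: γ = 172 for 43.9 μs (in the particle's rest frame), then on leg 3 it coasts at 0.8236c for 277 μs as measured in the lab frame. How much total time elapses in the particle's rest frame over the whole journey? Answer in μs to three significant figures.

τ = 441 μs

Leg 1: β = 0.825; γ = 1/√(1 − 0.825²) = 1/√0.3194 = 1.769; τ_1 = 425/1.769 = 240.2 μs.
Leg 2: 43.9 μs is already measured in the particle's rest frame.
Leg 3: γ = 1/√(1 − 0.8236²) = 1/√0.3217 = 1.763; τ_3 = 277/1.763 = 157.1 μs.
Total: 240.2 + 43.90 + 157.1 μs.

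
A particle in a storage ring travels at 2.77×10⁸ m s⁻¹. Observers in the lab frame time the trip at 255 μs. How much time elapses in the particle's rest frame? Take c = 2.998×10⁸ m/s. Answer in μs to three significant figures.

β = 2.77×10⁸/2.998×10⁸ = 0.9239; γ = 1/√(1 − 0.9239²) = 2.614
The interval measured in the lab frame is the dilated one; the clock in the particle's rest frame measures the proper time τ = Δt/γ = 255/2.614 μs.

τ = 97.5 μs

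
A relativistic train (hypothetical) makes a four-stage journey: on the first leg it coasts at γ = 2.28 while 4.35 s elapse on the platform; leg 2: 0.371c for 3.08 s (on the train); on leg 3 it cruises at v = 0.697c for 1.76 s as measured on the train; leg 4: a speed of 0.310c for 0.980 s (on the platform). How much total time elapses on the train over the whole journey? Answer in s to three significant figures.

τ = 7.68 s

Leg 1: γ = 2.28; τ_1 = 4.35/2.280 = 1.908 s.
Leg 2: 3.08 s is already measured on the train.
Leg 3: 1.76 s is already measured on the train.
Leg 4: γ = 1/√(1 − 0.310²) = 1/√0.9039 = 1.052; τ_4 = 0.980/1.052 = 0.9317 s.
Total: 1.908 + 3.080 + 1.760 + 0.9317 s.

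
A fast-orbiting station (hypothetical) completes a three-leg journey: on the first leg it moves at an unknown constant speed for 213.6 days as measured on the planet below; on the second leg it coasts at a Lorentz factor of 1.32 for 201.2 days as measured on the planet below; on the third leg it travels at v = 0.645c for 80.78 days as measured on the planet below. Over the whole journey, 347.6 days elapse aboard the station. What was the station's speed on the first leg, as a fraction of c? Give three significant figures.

β = 0.781

Leg 1: speed unknown; τ_1 = 213.6/γ_1.
Leg 2: γ = 1.32; τ_2 = 201.2/1.320 = 152.4 days.
Leg 3: γ = 1/√(1 − 0.645²) = 1/√0.5840 = 1.309; τ_3 = 80.78/1.309 = 61.73 days.
Total proper time: τ_1 + 152.4 + 61.73 = 347.6, so τ_1 = 347.6 − 214.2 = 133.4 days.
γ_1 = 213.6/133.4 = 1.601; β = √(1 − 1/γ²) = √0.6097.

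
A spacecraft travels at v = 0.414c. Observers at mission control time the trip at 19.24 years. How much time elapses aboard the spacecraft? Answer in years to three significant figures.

τ = 17.5 years

γ = 1/√(1 − 0.414²) = 1/√0.8286 = 1.099
The interval measured at mission control is the dilated one; the clock aboard the spacecraft measures the proper time τ = Δt/γ = 19.24/1.099 years.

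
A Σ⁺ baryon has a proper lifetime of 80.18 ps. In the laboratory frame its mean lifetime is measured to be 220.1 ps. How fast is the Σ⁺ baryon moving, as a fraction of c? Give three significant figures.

β = 0.931

γ = Δt/τ₀ = 220.1/80.18 = 2.745
β = √(1 − 1/γ²) = √(1 − 0.1327) = √0.8673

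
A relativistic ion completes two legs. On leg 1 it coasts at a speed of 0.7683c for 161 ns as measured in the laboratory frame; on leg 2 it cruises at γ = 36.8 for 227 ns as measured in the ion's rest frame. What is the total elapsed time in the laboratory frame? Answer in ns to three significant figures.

Leg 1: 161 ns is already measured in the laboratory frame.
Leg 2: γ = 36.8; Δt_2 = 36.80 × 227 = 8354 ns.
Total: 161.0 + 8354 ns.

Δt = 8510 ns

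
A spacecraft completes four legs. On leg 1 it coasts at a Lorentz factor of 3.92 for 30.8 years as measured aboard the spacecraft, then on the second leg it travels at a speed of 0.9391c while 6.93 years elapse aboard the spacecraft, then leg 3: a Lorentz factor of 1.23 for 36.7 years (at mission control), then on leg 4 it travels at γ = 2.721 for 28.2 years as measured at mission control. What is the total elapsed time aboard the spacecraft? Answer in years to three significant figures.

Leg 1: 30.8 years is already measured aboard the spacecraft.
Leg 2: 6.93 years is already measured aboard the spacecraft.
Leg 3: γ = 1.23; τ_3 = 36.7/1.230 = 29.84 years.
Leg 4: γ = 2.721; τ_4 = 28.2/2.721 = 10.36 years.
Total: 30.80 + 6.930 + 29.84 + 10.36 years.

τ = 77.9 years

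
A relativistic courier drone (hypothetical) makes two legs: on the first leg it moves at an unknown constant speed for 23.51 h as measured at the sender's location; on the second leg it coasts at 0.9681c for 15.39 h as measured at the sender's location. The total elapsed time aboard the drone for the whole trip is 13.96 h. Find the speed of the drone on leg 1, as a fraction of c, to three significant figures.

β = 0.903

Leg 1: speed unknown; τ_1 = 23.51/γ_1.
Leg 2: γ = 1/√(1 − 0.9681²) = 1/√0.06278 = 3.991; τ_2 = 15.39/3.991 = 3.856 h.
Total proper time: τ_1 + 3.856 = 13.96, so τ_1 = 13.96 − 3.856 = 10.10 h.
γ_1 = 23.51/10.10 = 2.327; β = √(1 − 1/γ²) = √0.8153.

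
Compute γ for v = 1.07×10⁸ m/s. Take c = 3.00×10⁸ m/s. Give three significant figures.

β = 1.07×10⁸/3.00×10⁸ = 0.3567; γ = 1/√(1 − 0.3567²) = 1.070

γ = 1.07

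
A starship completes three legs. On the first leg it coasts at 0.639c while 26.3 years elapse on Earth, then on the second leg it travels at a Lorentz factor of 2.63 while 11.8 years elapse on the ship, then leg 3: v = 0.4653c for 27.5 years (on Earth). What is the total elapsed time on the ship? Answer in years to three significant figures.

τ = 56.4 years

Leg 1: γ = 1/√(1 − 0.639²) = 1/√0.5917 = 1.300; τ_1 = 26.3/1.300 = 20.23 years.
Leg 2: 11.8 years is already measured on the ship.
Leg 3: γ = 1/√(1 − 0.4653²) = 1/√0.7835 = 1.130; τ_3 = 27.5/1.130 = 24.34 years.
Total: 20.23 + 11.80 + 24.34 years.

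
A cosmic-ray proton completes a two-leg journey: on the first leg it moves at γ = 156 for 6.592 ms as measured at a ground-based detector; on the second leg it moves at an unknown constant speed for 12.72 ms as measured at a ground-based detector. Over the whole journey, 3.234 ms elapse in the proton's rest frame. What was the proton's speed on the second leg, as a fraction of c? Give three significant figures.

β = 0.968

Leg 1: γ = 156; τ_1 = 6.592/156.0 = 0.04226 ms.
Leg 2: speed unknown; τ_2 = 12.72/γ_2.
Total proper time: 0.04226 + τ_2 = 3.234, so τ_2 = 3.234 − 0.04226 = 3.192 ms.
γ_2 = 12.72/3.192 = 3.985; β = √(1 − 1/γ²) = √0.9370.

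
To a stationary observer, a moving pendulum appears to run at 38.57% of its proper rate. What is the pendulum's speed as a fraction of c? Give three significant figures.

β = 0.923

Rate ratio = 1/γ, so γ = 1/0.3857 = 2.593.
β = √(1 − 1/γ²) = √(1 − 0.3857²) = √0.8512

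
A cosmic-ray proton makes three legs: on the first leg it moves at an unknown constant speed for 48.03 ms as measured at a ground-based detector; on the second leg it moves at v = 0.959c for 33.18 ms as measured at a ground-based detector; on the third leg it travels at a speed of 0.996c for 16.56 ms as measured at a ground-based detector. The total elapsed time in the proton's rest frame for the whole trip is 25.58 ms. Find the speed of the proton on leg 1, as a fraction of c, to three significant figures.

β = 0.952

Leg 1: speed unknown; τ_1 = 48.03/γ_1.
Leg 2: γ = 1/√(1 − 0.959²) = 1/√0.08032 = 3.529; τ_2 = 33.18/3.529 = 9.403 ms.
Leg 3: γ = 1/√(1 − 0.996²) = 1/√0.007984 = 11.19; τ_3 = 16.56/11.19 = 1.480 ms.
Total proper time: τ_1 + 9.403 + 1.480 = 25.58, so τ_1 = 25.58 − 10.88 = 14.70 ms.
γ_1 = 48.03/14.70 = 3.268; β = √(1 − 1/γ²) = √0.9064.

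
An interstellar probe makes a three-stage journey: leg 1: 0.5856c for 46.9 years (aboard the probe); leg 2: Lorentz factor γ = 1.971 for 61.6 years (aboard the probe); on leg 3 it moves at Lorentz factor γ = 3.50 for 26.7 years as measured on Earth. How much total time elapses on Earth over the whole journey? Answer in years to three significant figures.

Leg 1: γ = 1/√(1 − 0.5856²) = 1/√0.6571 = 1.234; Δt_1 = 1.234 × 46.9 = 57.86 years.
Leg 2: γ = 1.971; Δt_2 = 1.971 × 61.6 = 121.4 years.
Leg 3: 26.7 years is already measured on Earth.
Total: 57.86 + 121.4 + 26.70 years.

Δt = 206 years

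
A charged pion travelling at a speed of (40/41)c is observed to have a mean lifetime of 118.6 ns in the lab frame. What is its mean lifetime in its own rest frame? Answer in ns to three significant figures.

τ₀ = 26.0 ns

γ = 1/√(1 − (40/41)²) = 41/9 ≈ 4.556
The lab-frame lifetime is the dilated interval; the proper lifetime is τ₀ = Δt/γ = 118.6/4.556 ns.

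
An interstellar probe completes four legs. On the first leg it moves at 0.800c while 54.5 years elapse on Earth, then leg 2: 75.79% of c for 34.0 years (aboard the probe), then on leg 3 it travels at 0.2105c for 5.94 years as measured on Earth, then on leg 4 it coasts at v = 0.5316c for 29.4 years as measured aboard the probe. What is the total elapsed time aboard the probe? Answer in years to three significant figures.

τ = 102 years

Leg 1: γ = 1/√(1 − 0.800²) = 5/3 ≈ 1.667; τ_1 = 54.5/1.667 = 32.70 years.
Leg 2: 34.0 years is already measured aboard the probe.
Leg 3: γ = 1/√(1 − 0.2105²) = 1/√0.9557 = 1.023; τ_3 = 5.94/1.023 = 5.807 years.
Leg 4: 29.4 years is already measured aboard the probe.
Total: 32.70 + 34.00 + 5.807 + 29.40 years.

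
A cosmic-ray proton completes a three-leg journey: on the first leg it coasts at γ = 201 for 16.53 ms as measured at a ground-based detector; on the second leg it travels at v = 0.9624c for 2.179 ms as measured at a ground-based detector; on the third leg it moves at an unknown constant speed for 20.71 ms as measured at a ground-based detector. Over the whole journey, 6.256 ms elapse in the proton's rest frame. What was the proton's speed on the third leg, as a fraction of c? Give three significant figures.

β = 0.963

Leg 1: γ = 201; τ_1 = 16.53/201.0 = 0.08224 ms.
Leg 2: γ = 1/√(1 − 0.9624²) = 1/√0.07379 = 3.681; τ_2 = 2.179/3.681 = 0.5919 ms.
Leg 3: speed unknown; τ_3 = 20.71/γ_3.
Total proper time: 0.08224 + 0.5919 + τ_3 = 6.256, so τ_3 = 6.256 − 0.6741 = 5.582 ms.
γ_3 = 20.71/5.582 = 3.710; β = √(1 − 1/γ²) = √0.9274.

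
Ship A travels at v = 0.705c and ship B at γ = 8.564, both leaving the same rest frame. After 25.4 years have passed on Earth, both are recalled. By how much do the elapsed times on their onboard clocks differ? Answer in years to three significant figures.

A: γ = 1/√(1 − 0.705²) = 1/√0.5030 = 1.410; τ_A = 25.4/1.410 = 18.01 years.
B: γ = 8.564; τ_B = 25.4/8.564 = 2.966 years.

|τ_A − τ_B| = 15.0 years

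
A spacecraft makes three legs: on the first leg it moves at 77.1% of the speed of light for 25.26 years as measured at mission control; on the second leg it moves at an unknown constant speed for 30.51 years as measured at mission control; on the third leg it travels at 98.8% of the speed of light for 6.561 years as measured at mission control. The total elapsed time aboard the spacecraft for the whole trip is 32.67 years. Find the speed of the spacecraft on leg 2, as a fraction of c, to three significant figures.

β = 0.860

Leg 1: β = 0.771; γ = 1/√(1 − 0.771²) = 1/√0.4056 = 1.570; τ_1 = 25.26/1.570 = 16.09 years.
Leg 2: speed unknown; τ_2 = 30.51/γ_2.
Leg 3: β = 0.988; γ = 1/√(1 − 0.988²) = 1/√0.02386 = 6.474; τ_3 = 6.561/6.474 = 1.013 years.
Total proper time: 16.09 + τ_2 + 1.013 = 32.67, so τ_2 = 32.67 − 17.10 = 15.57 years.
γ_2 = 30.51/15.57 = 1.960; β = √(1 − 1/γ²) = √0.7396.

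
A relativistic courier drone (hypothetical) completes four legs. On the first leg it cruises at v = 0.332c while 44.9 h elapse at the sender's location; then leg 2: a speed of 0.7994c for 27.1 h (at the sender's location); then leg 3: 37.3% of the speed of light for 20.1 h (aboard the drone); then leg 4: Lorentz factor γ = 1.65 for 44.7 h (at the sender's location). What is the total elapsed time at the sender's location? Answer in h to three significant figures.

Leg 1: 44.9 h is already measured at the sender's location.
Leg 2: 27.1 h is already measured at the sender's location.
Leg 3: β = 0.373; γ = 1/√(1 − 0.373²) = 1/√0.8609 = 1.078; Δt_3 = 1.078 × 20.1 = 21.66 h.
Leg 4: 44.7 h is already measured at the sender's location.
Total: 44.90 + 27.10 + 21.66 + 44.70 h.

Δt = 138 h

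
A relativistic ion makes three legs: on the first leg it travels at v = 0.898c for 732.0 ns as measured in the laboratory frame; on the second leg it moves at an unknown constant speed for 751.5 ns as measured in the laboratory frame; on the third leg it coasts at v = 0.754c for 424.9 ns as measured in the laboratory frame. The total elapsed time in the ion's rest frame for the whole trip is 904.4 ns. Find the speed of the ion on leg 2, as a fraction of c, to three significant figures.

Leg 1: γ = 1/√(1 − 0.898²) = 1/√0.1936 = 2.273; τ_1 = 732.0/2.273 = 322.1 ns.
Leg 2: speed unknown; τ_2 = 751.5/γ_2.
Leg 3: γ = 1/√(1 − 0.754²) = 1/√0.4315 = 1.522; τ_3 = 424.9/1.522 = 279.1 ns.
Total proper time: 322.1 + τ_2 + 279.1 = 904.4, so τ_2 = 904.4 − 601.2 = 303.2 ns.
γ_2 = 751.5/303.2 = 2.478; β = √(1 − 1/γ²) = √0.8372.

β = 0.915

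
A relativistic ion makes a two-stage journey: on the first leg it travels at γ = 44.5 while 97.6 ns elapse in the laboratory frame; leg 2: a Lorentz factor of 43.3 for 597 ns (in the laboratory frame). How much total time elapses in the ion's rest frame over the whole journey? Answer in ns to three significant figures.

Leg 1: γ = 44.5; τ_1 = 97.6/44.50 = 2.193 ns.
Leg 2: γ = 43.3; τ_2 = 597/43.30 = 13.79 ns.
Total: 2.193 + 13.79 ns.

τ = 16.0 ns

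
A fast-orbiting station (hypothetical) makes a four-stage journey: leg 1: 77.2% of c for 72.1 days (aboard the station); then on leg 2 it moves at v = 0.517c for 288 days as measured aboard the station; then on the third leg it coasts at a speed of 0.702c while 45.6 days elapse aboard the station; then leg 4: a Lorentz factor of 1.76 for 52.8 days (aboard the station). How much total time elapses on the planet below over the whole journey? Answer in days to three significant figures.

Δt = 607 days

Leg 1: β = 0.772; γ = 1/√(1 − 0.772²) = 1/√0.4040 = 1.573; Δt_1 = 1.573 × 72.1 = 113.4 days.
Leg 2: γ = 1/√(1 − 0.517²) = 1/√0.7327 = 1.168; Δt_2 = 1.168 × 288 = 336.5 days.
Leg 3: γ = 1/√(1 − 0.702²) = 1/√0.5072 = 1.404; Δt_3 = 1.404 × 45.6 = 64.03 days.
Leg 4: γ = 1.76; Δt_4 = 1.760 × 52.8 = 92.93 days.
Total: 113.4 + 336.5 + 64.03 + 92.93 days.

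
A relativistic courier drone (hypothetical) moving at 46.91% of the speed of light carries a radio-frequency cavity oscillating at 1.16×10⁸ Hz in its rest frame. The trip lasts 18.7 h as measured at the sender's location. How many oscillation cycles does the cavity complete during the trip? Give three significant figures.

β = 0.4691; γ = 1/√(1 − 0.4691²) = 1/√0.7799 = 1.132
The oscillator's own cycle count is N = f × τ where τ is the proper time aboard the drone. τ = Δt/γ = 18.7/1.132 = 16.51 h = 5.945×10⁴ s.
N = 1.16×10⁸ × 5.945×10⁴ = 6.897×10¹².

N = 6.90×10¹²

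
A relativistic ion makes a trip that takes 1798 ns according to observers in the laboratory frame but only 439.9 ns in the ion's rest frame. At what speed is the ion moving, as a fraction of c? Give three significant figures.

v = 0.970c

The proper time is measured in the ion's rest frame (both events occur at the ion's location); Δt is measured in the laboratory frame. γ = Δt/τ = 1798/439.9 = 4.087.
β = √(1 − 1/γ²) = √(1 − 0.05986) = √0.9401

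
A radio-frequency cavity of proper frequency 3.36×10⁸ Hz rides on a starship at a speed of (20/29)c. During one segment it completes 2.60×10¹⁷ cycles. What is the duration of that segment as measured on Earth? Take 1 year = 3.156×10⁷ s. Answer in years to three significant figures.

γ = 1/√(1 − (20/29)²) = 29/21 ≈ 1.381
Proper time for N cycles: τ = N/f = 2.60×10¹⁷/(3.36×10⁸) = 7.738×10⁸ s = 24.52 years.
Lab-frame duration Δt = γτ = 1.381 × 24.52 = 33.86 years.

Δt = 33.9 years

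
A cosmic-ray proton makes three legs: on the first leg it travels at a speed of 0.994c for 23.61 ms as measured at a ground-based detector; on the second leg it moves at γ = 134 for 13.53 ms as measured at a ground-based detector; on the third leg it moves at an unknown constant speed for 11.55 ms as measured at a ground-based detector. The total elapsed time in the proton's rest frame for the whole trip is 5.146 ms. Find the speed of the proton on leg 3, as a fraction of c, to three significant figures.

β = 0.977

Leg 1: γ = 1/√(1 − 0.994²) = 1/√0.01196 = 9.142; τ_1 = 23.61/9.142 = 2.582 ms.
Leg 2: γ = 134; τ_2 = 13.53/134.0 = 0.1010 ms.
Leg 3: speed unknown; τ_3 = 11.55/γ_3.
Total proper time: 2.582 + 0.1010 + τ_3 = 5.146, so τ_3 = 5.146 − 2.683 = 2.463 ms.
γ_3 = 11.55/2.463 = 4.690; β = √(1 − 1/γ²) = √0.9545.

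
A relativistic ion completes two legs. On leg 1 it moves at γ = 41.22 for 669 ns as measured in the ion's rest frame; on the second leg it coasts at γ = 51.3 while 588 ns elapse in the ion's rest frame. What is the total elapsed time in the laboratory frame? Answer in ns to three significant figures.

Δt = 5.77×10⁴ ns

Leg 1: γ = 41.22; Δt_1 = 41.22 × 669 = 2.758×10⁴ ns.
Leg 2: γ = 51.3; Δt_2 = 51.30 × 588 = 3.016×10⁴ ns.
Total: 2.758×10⁴ + 3.016×10⁴ ns.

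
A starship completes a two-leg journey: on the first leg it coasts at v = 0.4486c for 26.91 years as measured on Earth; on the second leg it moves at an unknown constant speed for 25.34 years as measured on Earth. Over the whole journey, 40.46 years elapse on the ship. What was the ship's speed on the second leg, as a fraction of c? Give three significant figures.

β = 0.762

Leg 1: γ = 1/√(1 − 0.4486²) = 1/√0.7988 = 1.119; τ_1 = 26.91/1.119 = 24.05 years.
Leg 2: speed unknown; τ_2 = 25.34/γ_2.
Total proper time: 24.05 + τ_2 = 40.46, so τ_2 = 40.46 − 24.05 = 16.41 years.
γ_2 = 25.34/16.41 = 1.544; β = √(1 − 1/γ²) = √0.5806.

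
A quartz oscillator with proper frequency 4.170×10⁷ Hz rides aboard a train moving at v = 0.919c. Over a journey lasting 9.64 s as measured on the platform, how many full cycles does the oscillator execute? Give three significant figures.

N = 1.58×10⁸

γ = 1/√(1 − 0.919²) = 1/√0.1554 = 2.536
The oscillator's own cycle count is N = f × τ where τ is the proper time on the train. τ = Δt/γ = 9.64/2.536 = 3.801 s = 3.801×10⁰ s.
N = 4.170×10⁷ × 3.801×10⁰ = 1.585×10⁸.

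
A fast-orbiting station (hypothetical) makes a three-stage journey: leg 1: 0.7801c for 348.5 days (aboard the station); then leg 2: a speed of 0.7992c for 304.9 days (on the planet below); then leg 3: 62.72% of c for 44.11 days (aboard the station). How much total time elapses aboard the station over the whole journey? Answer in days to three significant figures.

τ = 576 days

Leg 1: 348.5 days is already measured aboard the station.
Leg 2: γ = 1/√(1 − 0.7992²) = 1/√0.3613 = 1.664; τ_2 = 304.9/1.664 = 183.3 days.
Leg 3: 44.11 days is already measured aboard the station.
Total: 348.5 + 183.3 + 44.11 days.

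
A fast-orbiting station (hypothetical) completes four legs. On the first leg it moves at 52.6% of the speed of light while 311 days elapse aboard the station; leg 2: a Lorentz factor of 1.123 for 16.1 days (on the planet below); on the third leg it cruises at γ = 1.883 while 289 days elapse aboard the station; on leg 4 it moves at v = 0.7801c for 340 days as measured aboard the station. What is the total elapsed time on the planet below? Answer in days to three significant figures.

Leg 1: β = 0.526; γ = 1/√(1 − 0.526²) = 1/√0.7233 = 1.176; Δt_1 = 1.176 × 311 = 365.7 days.
Leg 2: 16.1 days is already measured on the planet below.
Leg 3: γ = 1.883; Δt_3 = 1.883 × 289 = 544.2 days.
Leg 4: γ = 1/√(1 − 0.7801²) = 1/√0.3914 = 1.598; Δt_4 = 1.598 × 340 = 543.4 days.
Total: 365.7 + 16.10 + 544.2 + 543.4 days.

Δt = 1470 days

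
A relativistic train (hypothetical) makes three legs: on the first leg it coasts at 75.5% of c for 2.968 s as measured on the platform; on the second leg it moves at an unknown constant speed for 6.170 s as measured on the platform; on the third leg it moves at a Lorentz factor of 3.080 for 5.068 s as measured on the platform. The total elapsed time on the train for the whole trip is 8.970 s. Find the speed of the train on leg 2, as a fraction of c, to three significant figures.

Leg 1: β = 0.755; γ = 1/√(1 − 0.755²) = 1/√0.4300 = 1.525; τ_1 = 2.968/1.525 = 1.946 s.
Leg 2: speed unknown; τ_2 = 6.170/γ_2.
Leg 3: γ = 3.080; τ_3 = 5.068/3.080 = 1.645 s.
Total proper time: 1.946 + τ_2 + 1.645 = 8.970, so τ_2 = 8.970 − 3.592 = 5.378 s.
γ_2 = 6.170/5.378 = 1.147; β = √(1 − 1/γ²) = √0.2401.

β = 0.490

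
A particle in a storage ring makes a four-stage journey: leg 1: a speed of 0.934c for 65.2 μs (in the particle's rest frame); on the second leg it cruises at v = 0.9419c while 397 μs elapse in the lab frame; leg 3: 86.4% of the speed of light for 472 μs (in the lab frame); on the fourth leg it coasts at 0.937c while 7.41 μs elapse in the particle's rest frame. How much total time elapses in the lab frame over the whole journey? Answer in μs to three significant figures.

Leg 1: γ = 1/√(1 − 0.934²) = 1/√0.1276 = 2.799; Δt_1 = 2.799 × 65.2 = 182.5 μs.
Leg 2: 397 μs is already measured in the lab frame.
Leg 3: 472 μs is already measured in the lab frame.
Leg 4: γ = 1/√(1 − 0.937²) = 1/√0.1220 = 2.863; Δt_4 = 2.863 × 7.41 = 21.21 μs.
Total: 182.5 + 397.0 + 472.0 + 21.21 μs.

Δt = 1070 μs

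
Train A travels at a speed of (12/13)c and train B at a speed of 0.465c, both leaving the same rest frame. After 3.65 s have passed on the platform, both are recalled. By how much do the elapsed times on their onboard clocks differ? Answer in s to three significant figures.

|τ_A − τ_B| = 1.83 s

A: γ = 1/√(1 − (12/13)²) = 13/5 = 2.600; τ_A = 3.65/2.600 = 1.404 s.
B: γ = 1/√(1 − 0.465²) = 1/√0.7838 = 1.130; τ_B = 3.65/1.130 = 3.231 s.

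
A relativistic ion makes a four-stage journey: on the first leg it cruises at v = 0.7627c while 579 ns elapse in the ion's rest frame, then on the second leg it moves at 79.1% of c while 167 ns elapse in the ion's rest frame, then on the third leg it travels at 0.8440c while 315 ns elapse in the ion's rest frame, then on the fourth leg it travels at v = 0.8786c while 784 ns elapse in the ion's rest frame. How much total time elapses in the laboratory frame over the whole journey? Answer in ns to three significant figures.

Δt = 3400 ns

Leg 1: γ = 1/√(1 − 0.7627²) = 1/√0.4183 = 1.546; Δt_1 = 1.546 × 579 = 895.2 ns.
Leg 2: β = 0.791; γ = 1/√(1 − 0.791²) = 1/√0.3743 = 1.634; Δt_2 = 1.634 × 167 = 273.0 ns.
Leg 3: γ = 1/√(1 − 0.8440²) = 1/√0.2877 = 1.864; Δt_3 = 1.864 × 315 = 587.3 ns.
Leg 4: γ = 1/√(1 − 0.8786²) = 1/√0.2281 = 2.094; Δt_4 = 2.094 × 784 = 1642 ns.
Total: 895.2 + 273.0 + 587.3 + 1642 ns.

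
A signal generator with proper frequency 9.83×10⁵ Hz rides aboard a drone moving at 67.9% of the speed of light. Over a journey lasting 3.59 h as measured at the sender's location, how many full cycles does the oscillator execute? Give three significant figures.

N = 9.33×10⁹

β = 0.679; γ = 1/√(1 − 0.679²) = 1/√0.5390 = 1.362
The oscillator's own cycle count is N = f × τ where τ is the proper time aboard the drone. τ = Δt/γ = 3.59/1.362 = 2.636 h = 9.488×10³ s.
N = 9.83×10⁵ × 9.488×10³ = 9.327×10⁹.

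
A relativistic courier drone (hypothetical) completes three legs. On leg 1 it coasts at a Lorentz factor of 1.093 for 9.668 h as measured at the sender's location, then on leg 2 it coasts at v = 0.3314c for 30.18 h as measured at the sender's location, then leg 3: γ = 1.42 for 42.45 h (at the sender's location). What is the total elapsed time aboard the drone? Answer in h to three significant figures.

τ = 67.2 h

Leg 1: γ = 1.093; τ_1 = 9.668/1.093 = 8.845 h.
Leg 2: γ = 1/√(1 − 0.3314²) = 1/√0.8902 = 1.060; τ_2 = 30.18/1.060 = 28.47 h.
Leg 3: γ = 1.42; τ_3 = 42.45/1.420 = 29.89 h.
Total: 8.845 + 28.47 + 29.89 h.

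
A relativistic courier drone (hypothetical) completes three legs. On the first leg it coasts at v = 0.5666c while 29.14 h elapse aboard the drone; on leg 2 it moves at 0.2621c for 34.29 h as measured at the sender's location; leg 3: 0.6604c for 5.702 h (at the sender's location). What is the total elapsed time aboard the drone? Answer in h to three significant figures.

Leg 1: 29.14 h is already measured aboard the drone.
Leg 2: γ = 1/√(1 − 0.2621²) = 1/√0.9313 = 1.036; τ_2 = 34.29/1.036 = 33.09 h.
Leg 3: γ = 1/√(1 − 0.6604²) = 1/√0.5639 = 1.332; τ_3 = 5.702/1.332 = 4.282 h.
Total: 29.14 + 33.09 + 4.282 h.

τ = 66.5 h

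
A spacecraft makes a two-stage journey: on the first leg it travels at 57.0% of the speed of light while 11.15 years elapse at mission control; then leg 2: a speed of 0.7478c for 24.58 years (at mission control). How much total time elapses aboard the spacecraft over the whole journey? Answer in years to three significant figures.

Leg 1: β = 0.570; γ = 1/√(1 − 0.570²) = 1/√0.6751 = 1.217; τ_1 = 11.15/1.217 = 9.161 years.
Leg 2: γ = 1/√(1 − 0.7478²) = 1/√0.4408 = 1.506; τ_2 = 24.58/1.506 = 16.32 years.
Total: 9.161 + 16.32 years.

τ = 25.5 years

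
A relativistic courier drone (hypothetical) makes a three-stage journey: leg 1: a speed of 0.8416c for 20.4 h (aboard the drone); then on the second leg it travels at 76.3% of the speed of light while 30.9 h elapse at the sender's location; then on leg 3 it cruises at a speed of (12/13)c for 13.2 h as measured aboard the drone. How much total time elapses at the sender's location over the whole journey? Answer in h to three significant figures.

Δt = 103 h

Leg 1: γ = 1/√(1 − 0.8416²) = 1/√0.2917 = 1.852; Δt_1 = 1.852 × 20.4 = 37.77 h.
Leg 2: 30.9 h is already measured at the sender's location.
Leg 3: γ = 1/√(1 − (12/13)²) = 13/5 = 2.600; Δt_3 = 2.600 × 13.2 = 34.32 h.
Total: 37.77 + 30.90 + 34.32 h.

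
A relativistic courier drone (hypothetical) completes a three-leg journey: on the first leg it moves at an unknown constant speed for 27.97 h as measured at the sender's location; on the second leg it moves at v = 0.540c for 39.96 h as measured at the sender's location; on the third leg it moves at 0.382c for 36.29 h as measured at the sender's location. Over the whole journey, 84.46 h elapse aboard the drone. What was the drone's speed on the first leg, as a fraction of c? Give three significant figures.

β = 0.786

Leg 1: speed unknown; τ_1 = 27.97/γ_1.
Leg 2: γ = 1/√(1 − 0.540²) = 1/√0.7084 = 1.188; τ_2 = 39.96/1.188 = 33.63 h.
Leg 3: γ = 1/√(1 − 0.382²) = 1/√0.8541 = 1.082; τ_3 = 36.29/1.082 = 33.54 h.
Total proper time: τ_1 + 33.63 + 33.54 = 84.46, so τ_1 = 84.46 − 67.17 = 17.29 h.
γ_1 = 27.97/17.29 = 1.618; β = √(1 − 1/γ²) = √0.6179.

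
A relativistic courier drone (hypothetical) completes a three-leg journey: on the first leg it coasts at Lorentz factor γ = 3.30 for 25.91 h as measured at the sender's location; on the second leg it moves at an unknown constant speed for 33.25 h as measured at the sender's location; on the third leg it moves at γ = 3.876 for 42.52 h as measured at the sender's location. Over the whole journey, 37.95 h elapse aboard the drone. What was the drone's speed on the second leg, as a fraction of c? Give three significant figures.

β = 0.818

Leg 1: γ = 3.30; τ_1 = 25.91/3.300 = 7.852 h.
Leg 2: speed unknown; τ_2 = 33.25/γ_2.
Leg 3: γ = 3.876; τ_3 = 42.52/3.876 = 10.97 h.
Total proper time: 7.852 + τ_2 + 10.97 = 37.95, so τ_2 = 37.95 − 18.82 = 19.13 h.
γ_2 = 33.25/19.13 = 1.738; β = √(1 − 1/γ²) = √0.6690.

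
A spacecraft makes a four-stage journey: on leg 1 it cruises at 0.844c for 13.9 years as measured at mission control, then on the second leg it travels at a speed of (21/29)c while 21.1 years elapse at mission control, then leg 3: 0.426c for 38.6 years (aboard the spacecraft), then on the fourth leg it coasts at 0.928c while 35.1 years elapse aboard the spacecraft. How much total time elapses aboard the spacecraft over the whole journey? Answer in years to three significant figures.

Leg 1: γ = 1/√(1 − 0.844²) = 1/√0.2877 = 1.864; τ_1 = 13.9/1.864 = 7.455 years.
Leg 2: γ = 1/√(1 − (21/29)²) = 29/20 = 1.450; τ_2 = 21.1/1.450 = 14.55 years.
Leg 3: 38.6 years is already measured aboard the spacecraft.
Leg 4: 35.1 years is already measured aboard the spacecraft.
Total: 7.455 + 14.55 + 38.60 + 35.10 years.

τ = 95.7 years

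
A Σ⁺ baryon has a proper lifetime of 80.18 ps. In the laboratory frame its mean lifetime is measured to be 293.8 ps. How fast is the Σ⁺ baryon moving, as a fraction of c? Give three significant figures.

β = 0.962

γ = Δt/τ₀ = 293.8/80.18 = 3.664
β = √(1 − 1/γ²) = √(1 − 0.07448) = √0.9255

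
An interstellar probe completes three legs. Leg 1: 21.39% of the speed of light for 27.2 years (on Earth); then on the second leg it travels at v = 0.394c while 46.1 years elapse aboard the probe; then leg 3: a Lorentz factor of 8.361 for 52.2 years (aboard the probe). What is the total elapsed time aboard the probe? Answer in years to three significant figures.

Leg 1: β = 0.2139; γ = 1/√(1 − 0.2139²) = 1/√0.9542 = 1.024; τ_1 = 27.2/1.024 = 26.57 years.
Leg 2: 46.1 years is already measured aboard the probe.
Leg 3: 52.2 years is already measured aboard the probe.
Total: 26.57 + 46.10 + 52.20 years.

τ = 125 years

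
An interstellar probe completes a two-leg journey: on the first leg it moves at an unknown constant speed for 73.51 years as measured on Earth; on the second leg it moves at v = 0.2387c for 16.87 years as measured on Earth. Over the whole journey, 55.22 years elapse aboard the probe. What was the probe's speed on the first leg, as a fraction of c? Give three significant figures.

Leg 1: speed unknown; τ_1 = 73.51/γ_1.
Leg 2: γ = 1/√(1 − 0.2387²) = 1/√0.9430 = 1.030; τ_2 = 16.87/1.030 = 16.38 years.
Total proper time: τ_1 + 16.38 = 55.22, so τ_1 = 55.22 − 16.38 = 38.84 years.
γ_1 = 73.51/38.84 = 1.893; β = √(1 − 1/γ²) = √0.7209.

β = 0.849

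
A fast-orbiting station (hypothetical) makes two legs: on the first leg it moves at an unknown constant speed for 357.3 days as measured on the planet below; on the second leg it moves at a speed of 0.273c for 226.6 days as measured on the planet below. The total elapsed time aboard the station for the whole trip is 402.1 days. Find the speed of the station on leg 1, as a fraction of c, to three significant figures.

β = 0.857

Leg 1: speed unknown; τ_1 = 357.3/γ_1.
Leg 2: γ = 1/√(1 − 0.273²) = 1/√0.9255 = 1.039; τ_2 = 226.6/1.039 = 218.0 days.
Total proper time: τ_1 + 218.0 = 402.1, so τ_1 = 402.1 − 218.0 = 184.1 days.
γ_1 = 357.3/184.1 = 1.941; β = √(1 − 1/γ²) = √0.7345.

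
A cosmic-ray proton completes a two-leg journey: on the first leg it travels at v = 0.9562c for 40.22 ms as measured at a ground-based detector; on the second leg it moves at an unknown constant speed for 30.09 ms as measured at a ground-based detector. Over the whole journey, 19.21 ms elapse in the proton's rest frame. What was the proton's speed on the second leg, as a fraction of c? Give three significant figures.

β = 0.969

Leg 1: γ = 1/√(1 − 0.9562²) = 1/√0.08568 = 3.416; τ_1 = 40.22/3.416 = 11.77 ms.
Leg 2: speed unknown; τ_2 = 30.09/γ_2.
Total proper time: 11.77 + τ_2 = 19.21, so τ_2 = 19.21 − 11.77 = 7.437 ms.
γ_2 = 30.09/7.437 = 4.046; β = √(1 − 1/γ²) = √0.9389.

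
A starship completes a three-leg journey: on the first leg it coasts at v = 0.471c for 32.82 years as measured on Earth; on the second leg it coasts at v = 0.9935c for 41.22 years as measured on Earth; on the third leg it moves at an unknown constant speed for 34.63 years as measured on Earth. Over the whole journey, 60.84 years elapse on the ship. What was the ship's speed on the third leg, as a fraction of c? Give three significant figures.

Leg 1: γ = 1/√(1 − 0.471²) = 1/√0.7782 = 1.134; τ_1 = 32.82/1.134 = 28.95 years.
Leg 2: γ = 1/√(1 − 0.9935²) = 1/√0.01296 = 8.785; τ_2 = 41.22/8.785 = 4.692 years.
Leg 3: speed unknown; τ_3 = 34.63/γ_3.
Total proper time: 28.95 + 4.692 + τ_3 = 60.84, so τ_3 = 60.84 − 33.64 = 27.20 years.
γ_3 = 34.63/27.20 = 1.273; β = √(1 − 1/γ²) = √0.3832.

β = 0.619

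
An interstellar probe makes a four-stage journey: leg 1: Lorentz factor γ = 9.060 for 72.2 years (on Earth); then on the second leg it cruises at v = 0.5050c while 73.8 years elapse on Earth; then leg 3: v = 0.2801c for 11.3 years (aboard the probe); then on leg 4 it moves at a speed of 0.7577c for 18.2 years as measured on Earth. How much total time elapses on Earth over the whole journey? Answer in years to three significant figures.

Leg 1: 72.2 years is already measured on Earth.
Leg 2: 73.8 years is already measured on Earth.
Leg 3: γ = 1/√(1 − 0.2801²) = 1/√0.9215 = 1.042; Δt_3 = 1.042 × 11.3 = 11.77 years.
Leg 4: 18.2 years is already measured on Earth.
Total: 72.20 + 73.80 + 11.77 + 18.20 years.

Δt = 176 years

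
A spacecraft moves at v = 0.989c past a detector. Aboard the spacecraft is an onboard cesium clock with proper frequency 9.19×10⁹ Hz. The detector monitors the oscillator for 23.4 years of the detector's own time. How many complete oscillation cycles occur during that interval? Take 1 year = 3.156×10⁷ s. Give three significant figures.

γ = 1/√(1 − 0.989²) = 1/√0.02188 = 6.761
During 23.4 years of lab time, the oscillator's proper time advances by τ = Δt/γ = 23.4/6.761 = 3.461 years = 1.092×10⁸ s.
N = f × τ = 9.19×10⁹ × 1.092×10⁸ = 1.004×10¹⁸.

N = 1.00×10¹⁸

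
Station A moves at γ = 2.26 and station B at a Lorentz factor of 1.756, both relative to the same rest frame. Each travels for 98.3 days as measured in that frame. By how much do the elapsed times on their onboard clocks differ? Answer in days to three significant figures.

A: γ = 2.26; τ_A = 98.3/2.260 = 43.50 days.
B: γ = 1.756; τ_B = 98.3/1.756 = 55.98 days.

|τ_A − τ_B| = 12.5 days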